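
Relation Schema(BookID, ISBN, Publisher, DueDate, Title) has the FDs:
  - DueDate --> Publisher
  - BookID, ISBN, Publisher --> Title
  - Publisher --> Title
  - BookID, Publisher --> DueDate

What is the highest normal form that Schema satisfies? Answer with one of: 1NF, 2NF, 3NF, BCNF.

1NF

Candidate keys: {BookID, DueDate, ISBN}, {BookID, ISBN, Publisher}. Prime attributes: {BookID, DueDate, ISBN, Publisher}.
For DueDate --> Publisher we have {DueDate}⁺ = {DueDate, Publisher, Title}; {DueDate} is not a superkey, so BCNF fails.
Because {Title} is non-prime and the left side of Publisher --> Title is not a superkey, the relation is not in 3NF.
{DueDate} is a proper subset of the key {BookID, DueDate, ISBN}, and {DueDate}⁺ contains the non-prime attribute {Title} — a partial dependency, so 2NF is violated.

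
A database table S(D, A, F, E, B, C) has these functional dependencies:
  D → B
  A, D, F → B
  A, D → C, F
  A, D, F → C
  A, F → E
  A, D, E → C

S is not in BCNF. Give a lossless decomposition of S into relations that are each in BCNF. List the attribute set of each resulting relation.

{A, C, D, F}; {A, E, F}; {B, D}

Candidate key of the original relation: {A, D}.
{A, B, C, D, E, F}: {D} determines {B, D} here but is not a superkey — split on D → B, giving {B, D} and {A, C, D, E, F}.
{B, D} has no BCNF violation.
{A, C, D, E, F}: {A, F} determines {A, E, F} here but is not a superkey — split on A, F → E, giving {A, E, F} and {A, C, D, F}.
{A, E, F} has no BCNF violation.
{A, C, D, F} has no BCNF violation.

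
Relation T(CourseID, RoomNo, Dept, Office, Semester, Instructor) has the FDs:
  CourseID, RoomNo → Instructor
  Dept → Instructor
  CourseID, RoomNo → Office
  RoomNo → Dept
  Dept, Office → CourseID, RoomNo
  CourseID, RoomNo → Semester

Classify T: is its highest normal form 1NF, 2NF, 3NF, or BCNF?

1NF

Candidate keys: {CourseID, RoomNo}, {Dept, Office}, {Office, RoomNo}. Prime attributes: {CourseID, Dept, Office, RoomNo}.
For Dept → Instructor we have {Dept}⁺ = {Dept, Instructor}; {Dept} is not a superkey, so BCNF fails.
Because {Instructor} is non-prime and the left side of Dept → Instructor is not a superkey, the relation is not in 3NF.
Since {RoomNo} ⊂ {CourseID, RoomNo} and {RoomNo}⁺ ⊇ {Instructor} with {Instructor} non-prime, there is a partial dependency; 2NF fails.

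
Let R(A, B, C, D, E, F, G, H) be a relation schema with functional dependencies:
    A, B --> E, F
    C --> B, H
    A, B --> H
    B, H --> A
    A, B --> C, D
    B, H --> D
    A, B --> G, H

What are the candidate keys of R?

{A, B}, {B, H}, {C}

Closure of {C} is {A, B, C, D, E, F, G, H}, the whole schema; {C} is a candidate key.
Closure of {A, B} is {A, B, C, D, E, F, G, H}, the whole schema; {A, B} is a candidate key.
Closure of {B, H} is {A, B, C, D, E, F, G, H}, the whole schema; {B, H} is a candidate key.
No proper subset of any of these is a key, and no other minimal superkey exists.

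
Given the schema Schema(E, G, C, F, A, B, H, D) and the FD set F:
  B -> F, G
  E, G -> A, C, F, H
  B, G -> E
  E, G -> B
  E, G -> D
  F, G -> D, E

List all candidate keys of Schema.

{B} is a candidate key since {B}⁺ = {A, B, C, D, E, F, G, H} covers every attribute.
{E, G} is a candidate key since {E, G}⁺ = {A, B, C, D, E, F, G, H} covers every attribute.
{F, G} is a candidate key since {F, G}⁺ = {A, B, C, D, E, F, G, H} covers every attribute.
These are minimal and exhaustive — every other superkey contains one of them.

{B}, {E, G}, {F, G}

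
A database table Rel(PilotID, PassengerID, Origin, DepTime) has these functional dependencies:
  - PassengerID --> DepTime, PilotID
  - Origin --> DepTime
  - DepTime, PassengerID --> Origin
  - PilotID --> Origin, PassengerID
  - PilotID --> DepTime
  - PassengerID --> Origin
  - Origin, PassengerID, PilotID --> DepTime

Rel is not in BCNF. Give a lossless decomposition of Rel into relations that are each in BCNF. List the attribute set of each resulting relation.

Candidate keys of the original relation: {PassengerID}, {PilotID}.
Within {DepTime, Origin, PassengerID, PilotID}: {Origin}⁺ ∩ {DepTime, Origin, PassengerID, PilotID} = {DepTime, Origin}, not the whole set, so Origin --> DepTime violates BCNF; decompose into {DepTime, Origin} and {Origin, PassengerID, PilotID}.
{DepTime, Origin} has no BCNF violation.
{Origin, PassengerID, PilotID} has no BCNF violation.

{DepTime, Origin}; {Origin, PassengerID, PilotID}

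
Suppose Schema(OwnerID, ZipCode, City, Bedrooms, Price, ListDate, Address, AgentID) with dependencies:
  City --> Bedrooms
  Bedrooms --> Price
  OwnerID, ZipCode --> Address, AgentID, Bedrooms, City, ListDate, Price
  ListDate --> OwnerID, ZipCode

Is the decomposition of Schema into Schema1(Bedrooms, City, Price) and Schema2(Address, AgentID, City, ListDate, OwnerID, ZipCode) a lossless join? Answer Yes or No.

Yes

Schema1 ∩ Schema2 = {City}; its closure under F is {Bedrooms, City, Price}.
Since Schema1 ⊆ {Bedrooms, City, Price}, the intersection is a superkey of Schema1; the decomposition is lossless.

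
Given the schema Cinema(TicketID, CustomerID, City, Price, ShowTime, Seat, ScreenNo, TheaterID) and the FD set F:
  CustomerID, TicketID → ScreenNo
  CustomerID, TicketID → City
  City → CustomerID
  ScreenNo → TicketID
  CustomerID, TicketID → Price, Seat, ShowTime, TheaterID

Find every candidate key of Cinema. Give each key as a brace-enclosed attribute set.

{City, ScreenNo}, {City, TicketID}, {CustomerID, ScreenNo}, {CustomerID, TicketID}

{City, ScreenNo} is a candidate key since {City, ScreenNo}⁺ = {City, CustomerID, Price, ScreenNo, Seat, ShowTime, TheaterID, TicketID} covers every attribute.
{City, TicketID} is a candidate key since {City, TicketID}⁺ = {City, CustomerID, Price, ScreenNo, Seat, ShowTime, TheaterID, TicketID} covers every attribute.
{CustomerID, ScreenNo} is a candidate key since {CustomerID, ScreenNo}⁺ = {City, CustomerID, Price, ScreenNo, Seat, ShowTime, TheaterID, TicketID} covers every attribute.
{CustomerID, TicketID} is a candidate key since {CustomerID, TicketID}⁺ = {City, CustomerID, Price, ScreenNo, Seat, ShowTime, TheaterID, TicketID} covers every attribute.
No proper subset of any of these is a key, and no other minimal superkey exists.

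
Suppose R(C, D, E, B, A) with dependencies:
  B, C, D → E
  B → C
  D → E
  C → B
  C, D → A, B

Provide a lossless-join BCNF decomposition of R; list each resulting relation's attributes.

Candidate keys of the original relation: {B, D}, {C, D}.
In {A, B, C, D, E}, {B} is not a superkey ({B}⁺ restricted to this set is {B, C}), so split on B → C into {B, C} and {A, B, D, E}.
{B, C}: every determinant is a superkey — BCNF.
In {A, B, D, E}, {D} is not a superkey ({D}⁺ restricted to this set is {D, E}), so split on D → E into {D, E} and {A, B, D}.
{D, E}: every determinant is a superkey — BCNF.
{A, B, D}: every determinant is a superkey — BCNF.

{A, B, D}; {B, C}; {D, E}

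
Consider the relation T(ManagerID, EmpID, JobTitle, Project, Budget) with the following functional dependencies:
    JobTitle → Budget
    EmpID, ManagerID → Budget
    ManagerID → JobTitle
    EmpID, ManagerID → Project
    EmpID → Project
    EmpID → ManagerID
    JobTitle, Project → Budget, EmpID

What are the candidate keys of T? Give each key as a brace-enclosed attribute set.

{EmpID}, {JobTitle, Project}, {ManagerID, Project}

Closure of {EmpID} is {Budget, EmpID, JobTitle, ManagerID, Project}, the whole schema; {EmpID} is a candidate key.
Closure of {JobTitle, Project} is {Budget, EmpID, JobTitle, ManagerID, Project}, the whole schema; {JobTitle, Project} is a candidate key.
Closure of {ManagerID, Project} is {Budget, EmpID, JobTitle, ManagerID, Project}, the whole schema; {ManagerID, Project} is a candidate key.
These are minimal and exhaustive — every other superkey contains one of them.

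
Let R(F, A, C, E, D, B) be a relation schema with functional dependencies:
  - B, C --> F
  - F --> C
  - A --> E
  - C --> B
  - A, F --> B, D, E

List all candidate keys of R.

{A, C}, {A, F}

{A} never appears on the right of any FD, so every key must include it.
Closure of {A, C} is {A, B, C, D, E, F}, the whole schema; {A, C} is a candidate key.
Closure of {A, F} is {A, B, C, D, E, F}, the whole schema; {A, F} is a candidate key.
These are minimal and exhaustive — every other superkey contains one of them.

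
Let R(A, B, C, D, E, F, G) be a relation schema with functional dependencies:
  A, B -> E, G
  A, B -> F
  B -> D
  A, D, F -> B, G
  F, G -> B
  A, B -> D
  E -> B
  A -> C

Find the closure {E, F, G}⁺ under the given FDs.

Start with {E, F, G}.
F, G -> B applies; add {B} → now {B, E, F, G}.
B -> D applies; add {D} → now {B, D, E, F, G}.
No further FD applies.

{B, D, E, F, G}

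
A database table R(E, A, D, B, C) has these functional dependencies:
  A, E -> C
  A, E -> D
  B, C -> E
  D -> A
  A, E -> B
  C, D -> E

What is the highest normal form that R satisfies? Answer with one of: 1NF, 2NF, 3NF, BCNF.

Candidate keys: {A, B, C}, {A, E}, {C, D}, {D, E}. Prime attributes: {A, B, C, D, E}.
B, C -> E: {B, C}⁺ = {B, C, E}, which is not all of the attributes, so the left side is not a superkey — BCNF is violated.
But every attribute on its right side ({E}) is prime, and the same holds for every other non-superkey FD, so 3NF still holds.

3NF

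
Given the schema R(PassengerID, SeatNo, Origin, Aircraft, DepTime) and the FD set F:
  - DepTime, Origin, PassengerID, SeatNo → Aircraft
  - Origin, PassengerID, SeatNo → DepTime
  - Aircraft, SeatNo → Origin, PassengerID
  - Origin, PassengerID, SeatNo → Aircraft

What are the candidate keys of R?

No FD produces {SeatNo}, so it must be in every candidate key.
{Aircraft, SeatNo}⁺ = {Aircraft, DepTime, Origin, PassengerID, SeatNo} — all of the relation — so {Aircraft, SeatNo} is a candidate key.
{Origin, PassengerID, SeatNo}⁺ = {Aircraft, DepTime, Origin, PassengerID, SeatNo} — all of the relation — so {Origin, PassengerID, SeatNo} is a candidate key.
These are minimal and exhaustive — every other superkey contains one of them.

{Aircraft, SeatNo}, {Origin, PassengerID, SeatNo}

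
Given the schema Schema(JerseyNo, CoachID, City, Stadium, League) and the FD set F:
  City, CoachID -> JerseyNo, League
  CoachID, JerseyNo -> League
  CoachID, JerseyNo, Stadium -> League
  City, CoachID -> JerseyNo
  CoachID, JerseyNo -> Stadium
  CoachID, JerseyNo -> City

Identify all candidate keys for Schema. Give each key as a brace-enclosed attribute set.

{City, CoachID}, {CoachID, JerseyNo}

No FD produces {CoachID}, so it must be in every candidate key.
{City, CoachID} is a candidate key since {City, CoachID}⁺ = {City, CoachID, JerseyNo, League, Stadium} covers every attribute.
{CoachID, JerseyNo} is a candidate key since {CoachID, JerseyNo}⁺ = {City, CoachID, JerseyNo, League, Stadium} covers every attribute.
No proper subset of any of these is a key, and no other minimal superkey exists.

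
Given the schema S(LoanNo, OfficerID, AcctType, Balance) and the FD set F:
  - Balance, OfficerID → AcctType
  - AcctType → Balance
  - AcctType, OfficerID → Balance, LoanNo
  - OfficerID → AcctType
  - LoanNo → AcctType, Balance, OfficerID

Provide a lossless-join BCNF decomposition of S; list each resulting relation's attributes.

{AcctType, Balance}; {AcctType, LoanNo, OfficerID}

Candidate keys of the original relation: {LoanNo}, {OfficerID}.
Within {AcctType, Balance, LoanNo, OfficerID}: {AcctType}⁺ ∩ {AcctType, Balance, LoanNo, OfficerID} = {AcctType, Balance}, not the whole set, so AcctType → Balance violates BCNF; decompose into {AcctType, Balance} and {AcctType, LoanNo, OfficerID}.
{AcctType, Balance} has no BCNF violation.
{AcctType, LoanNo, OfficerID} has no BCNF violation.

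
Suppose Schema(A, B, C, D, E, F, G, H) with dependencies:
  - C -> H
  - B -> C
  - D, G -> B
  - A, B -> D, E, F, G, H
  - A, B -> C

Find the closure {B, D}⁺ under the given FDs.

Start with {B, D}.
B -> C applies; add {C} → now {B, C, D}.
C -> H applies; add {H} → now {B, C, D, H}.
No further FD applies.

{B, C, D, H}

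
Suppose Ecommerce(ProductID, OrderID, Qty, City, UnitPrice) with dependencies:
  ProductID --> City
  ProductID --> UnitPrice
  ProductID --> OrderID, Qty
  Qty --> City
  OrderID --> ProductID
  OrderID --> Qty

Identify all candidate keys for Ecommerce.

{OrderID}, {ProductID}

{OrderID}⁺ = {City, OrderID, ProductID, Qty, UnitPrice}, which is every attribute, so {OrderID} is a candidate key.
{ProductID}⁺ = {City, OrderID, ProductID, Qty, UnitPrice}, which is every attribute, so {ProductID} is a candidate key.
These are minimal and exhaustive — every other superkey contains one of them.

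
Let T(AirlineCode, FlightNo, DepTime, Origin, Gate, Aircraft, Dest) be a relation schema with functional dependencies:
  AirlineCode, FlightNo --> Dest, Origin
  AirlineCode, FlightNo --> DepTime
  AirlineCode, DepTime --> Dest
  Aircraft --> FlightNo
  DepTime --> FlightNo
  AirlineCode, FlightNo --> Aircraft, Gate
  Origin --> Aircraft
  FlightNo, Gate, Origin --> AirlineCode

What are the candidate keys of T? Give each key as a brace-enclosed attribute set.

{Aircraft, AirlineCode}, {AirlineCode, DepTime}, {AirlineCode, FlightNo}, {AirlineCode, Origin}, {Gate, Origin}

{Aircraft, AirlineCode} is a candidate key since {Aircraft, AirlineCode}⁺ = {Aircraft, AirlineCode, DepTime, Dest, FlightNo, Gate, Origin} covers every attribute.
{AirlineCode, DepTime} is a candidate key since {AirlineCode, DepTime}⁺ = {Aircraft, AirlineCode, DepTime, Dest, FlightNo, Gate, Origin} covers every attribute.
{AirlineCode, FlightNo} is a candidate key since {AirlineCode, FlightNo}⁺ = {Aircraft, AirlineCode, DepTime, Dest, FlightNo, Gate, Origin} covers every attribute.
{AirlineCode, Origin} is a candidate key since {AirlineCode, Origin}⁺ = {Aircraft, AirlineCode, DepTime, Dest, FlightNo, Gate, Origin} covers every attribute.
{Gate, Origin} is a candidate key since {Gate, Origin}⁺ = {Aircraft, AirlineCode, DepTime, Dest, FlightNo, Gate, Origin} covers every attribute.
Any other superkey properly contains one of these, so there are no further candidate keys.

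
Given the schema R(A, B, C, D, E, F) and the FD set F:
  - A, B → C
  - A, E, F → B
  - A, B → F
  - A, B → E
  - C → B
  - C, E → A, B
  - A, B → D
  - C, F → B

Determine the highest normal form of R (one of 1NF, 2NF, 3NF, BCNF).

3NF

Candidate keys: {A, B}, {A, C}, {A, E, F}, {C, E}. Prime attributes: {A, B, C, E, F}.
C → B: {C}⁺ = {B, C}, which is not all of the attributes, so the left side is not a superkey — BCNF is violated.
Since {B} ⊆ prime attributes and every other non-superkey FD also has a prime right side, the schema is in 3NF.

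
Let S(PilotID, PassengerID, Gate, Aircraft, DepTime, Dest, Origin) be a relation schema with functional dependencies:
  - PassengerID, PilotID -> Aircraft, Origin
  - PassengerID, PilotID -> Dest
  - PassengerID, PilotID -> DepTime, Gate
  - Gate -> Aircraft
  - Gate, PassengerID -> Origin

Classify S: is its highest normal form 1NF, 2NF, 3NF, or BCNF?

2NF

Candidate key: {PassengerID, PilotID}. Prime attributes: {PassengerID, PilotID}.
For Gate -> Aircraft we have {Gate}⁺ = {Aircraft, Gate}; {Gate} is not a superkey, so BCNF fails.
Because {Aircraft} is non-prime and the left side of Gate -> Aircraft is not a superkey, the relation is not in 3NF.
Checking every proper subset of each key, none determines a non-prime attribute — 2NF is satisfied.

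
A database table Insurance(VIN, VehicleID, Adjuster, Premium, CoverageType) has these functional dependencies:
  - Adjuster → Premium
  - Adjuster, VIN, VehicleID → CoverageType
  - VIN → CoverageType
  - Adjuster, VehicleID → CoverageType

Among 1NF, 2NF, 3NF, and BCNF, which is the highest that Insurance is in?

1NF

Candidate key: {Adjuster, VIN, VehicleID}. Prime attributes: {Adjuster, VIN, VehicleID}.
Adjuster → Premium breaks BCNF: {Adjuster}⁺ = {Adjuster, Premium}, so {Adjuster} is not a superkey.
Because {Premium} is non-prime and the left side of Adjuster → Premium is not a superkey, the relation is not in 3NF.
Since {Adjuster} ⊂ {Adjuster, VIN, VehicleID} and {Adjuster}⁺ ⊇ {Premium} with {Premium} non-prime, there is a partial dependency; 2NF fails.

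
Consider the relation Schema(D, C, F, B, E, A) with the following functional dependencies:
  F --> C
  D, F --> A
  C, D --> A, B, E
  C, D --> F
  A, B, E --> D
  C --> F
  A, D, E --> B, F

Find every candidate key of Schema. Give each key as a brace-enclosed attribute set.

{A, B, E}, {A, D, E}, {C, D}, {D, F}

Closure of {C, D} is {A, B, C, D, E, F}, the whole schema; {C, D} is a candidate key.
Closure of {D, F} is {A, B, C, D, E, F}, the whole schema; {D, F} is a candidate key.
Closure of {A, B, E} is {A, B, C, D, E, F}, the whole schema; {A, B, E} is a candidate key.
Closure of {A, D, E} is {A, B, C, D, E, F}, the whole schema; {A, D, E} is a candidate key.
These are minimal and exhaustive — every other superkey contains one of them.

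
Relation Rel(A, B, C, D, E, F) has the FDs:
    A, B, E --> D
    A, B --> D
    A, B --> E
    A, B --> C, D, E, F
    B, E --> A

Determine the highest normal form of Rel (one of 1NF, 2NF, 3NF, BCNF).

Candidate keys: {A, B}, {B, E}. Prime attributes: {A, B, E}.
Each dependency's left side is a superkey — BCNF holds.

BCNF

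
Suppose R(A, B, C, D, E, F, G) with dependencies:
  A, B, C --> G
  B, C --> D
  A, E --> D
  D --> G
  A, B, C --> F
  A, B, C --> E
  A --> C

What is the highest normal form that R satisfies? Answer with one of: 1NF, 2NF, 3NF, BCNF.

Candidate key: {A, B}. Prime attributes: {A, B}.
For B, C --> D we have {B, C}⁺ = {B, C, D, G}; {B, C} is not a superkey, so BCNF fails.
B, C --> D determines the non-prime attribute {D} from a non-superkey — 3NF is violated.
The proper key subset {A} of {A, B} determines non-prime {C}, so the relation is not even in 2NF.

1NF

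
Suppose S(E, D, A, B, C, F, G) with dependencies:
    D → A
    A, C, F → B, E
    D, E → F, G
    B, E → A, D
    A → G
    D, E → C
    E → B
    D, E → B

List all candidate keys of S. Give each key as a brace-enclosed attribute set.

{A, C, F}, {C, D, F}, {E}

{E}⁺ = {A, B, C, D, E, F, G}, which is every attribute, so {E} is a candidate key.
{A, C, F}⁺ = {A, B, C, D, E, F, G}, which is every attribute, so {A, C, F} is a candidate key.
{C, D, F}⁺ = {A, B, C, D, E, F, G}, which is every attribute, so {C, D, F} is a candidate key.
No proper subset of any of these is a key, and no other minimal superkey exists.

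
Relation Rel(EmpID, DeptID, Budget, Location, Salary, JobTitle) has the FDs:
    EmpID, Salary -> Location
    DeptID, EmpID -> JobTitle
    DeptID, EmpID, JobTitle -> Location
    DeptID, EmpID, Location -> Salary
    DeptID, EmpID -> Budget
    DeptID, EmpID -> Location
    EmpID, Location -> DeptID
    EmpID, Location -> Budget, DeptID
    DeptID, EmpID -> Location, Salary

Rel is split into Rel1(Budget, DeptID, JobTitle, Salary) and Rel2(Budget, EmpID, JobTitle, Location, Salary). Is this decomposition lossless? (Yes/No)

No

Common attributes: {Budget, JobTitle, Salary}; their closure is {Budget, JobTitle, Salary}.
Neither Rel1 nor Rel2 is contained in that closure, so the decomposition is lossy.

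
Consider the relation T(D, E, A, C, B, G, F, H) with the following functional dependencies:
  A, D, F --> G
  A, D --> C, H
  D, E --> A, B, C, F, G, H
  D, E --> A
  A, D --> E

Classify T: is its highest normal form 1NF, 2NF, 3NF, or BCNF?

BCNF

Candidate keys: {A, D}, {D, E}. Prime attributes: {A, D, E}.
Each dependency's left side is a superkey — BCNF holds.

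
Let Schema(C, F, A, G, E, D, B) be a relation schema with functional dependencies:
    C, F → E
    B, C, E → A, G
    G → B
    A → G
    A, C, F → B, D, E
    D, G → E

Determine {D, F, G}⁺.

{B, D, E, F, G}

Start with {D, F, G}.
G → B applies; add {B} → now {B, D, F, G}.
D, G → E applies; add {E} → now {B, D, E, F, G}.
No further FD applies.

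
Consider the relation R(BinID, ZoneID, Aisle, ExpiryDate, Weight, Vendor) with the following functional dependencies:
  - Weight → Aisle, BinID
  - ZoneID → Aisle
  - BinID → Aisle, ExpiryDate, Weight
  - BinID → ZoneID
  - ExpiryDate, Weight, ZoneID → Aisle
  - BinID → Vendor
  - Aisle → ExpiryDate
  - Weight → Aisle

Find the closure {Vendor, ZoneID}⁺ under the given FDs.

{Aisle, ExpiryDate, Vendor, ZoneID}

Start with {Vendor, ZoneID}.
ZoneID → Aisle applies; add {Aisle} → now {Aisle, Vendor, ZoneID}.
Aisle → ExpiryDate applies; add {ExpiryDate} → now {Aisle, ExpiryDate, Vendor, ZoneID}.
No further FD applies.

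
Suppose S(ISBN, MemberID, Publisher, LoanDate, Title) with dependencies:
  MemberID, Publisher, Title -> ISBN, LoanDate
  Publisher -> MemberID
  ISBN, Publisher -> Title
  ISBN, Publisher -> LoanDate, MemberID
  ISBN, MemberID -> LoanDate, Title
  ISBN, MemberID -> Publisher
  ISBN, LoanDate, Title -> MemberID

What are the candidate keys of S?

{ISBN, LoanDate, Title}, {ISBN, MemberID}, {ISBN, Publisher}, {Publisher, Title}

Closure of {ISBN, MemberID} is {ISBN, LoanDate, MemberID, Publisher, Title}, the whole schema; {ISBN, MemberID} is a candidate key.
Closure of {ISBN, Publisher} is {ISBN, LoanDate, MemberID, Publisher, Title}, the whole schema; {ISBN, Publisher} is a candidate key.
Closure of {Publisher, Title} is {ISBN, LoanDate, MemberID, Publisher, Title}, the whole schema; {Publisher, Title} is a candidate key.
Closure of {ISBN, LoanDate, Title} is {ISBN, LoanDate, MemberID, Publisher, Title}, the whole schema; {ISBN, LoanDate, Title} is a candidate key.
No proper subset of any of these is a key, and no other minimal superkey exists.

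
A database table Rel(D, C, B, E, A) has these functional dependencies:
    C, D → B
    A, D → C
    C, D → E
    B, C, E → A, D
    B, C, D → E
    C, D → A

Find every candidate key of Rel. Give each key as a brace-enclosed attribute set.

{A, D} is a candidate key since {A, D}⁺ = {A, B, C, D, E} covers every attribute.
{C, D} is a candidate key since {C, D}⁺ = {A, B, C, D, E} covers every attribute.
{B, C, E} is a candidate key since {B, C, E}⁺ = {A, B, C, D, E} covers every attribute.
Any other superkey properly contains one of these, so there are no further candidate keys.

{A, D}, {B, C, E}, {C, D}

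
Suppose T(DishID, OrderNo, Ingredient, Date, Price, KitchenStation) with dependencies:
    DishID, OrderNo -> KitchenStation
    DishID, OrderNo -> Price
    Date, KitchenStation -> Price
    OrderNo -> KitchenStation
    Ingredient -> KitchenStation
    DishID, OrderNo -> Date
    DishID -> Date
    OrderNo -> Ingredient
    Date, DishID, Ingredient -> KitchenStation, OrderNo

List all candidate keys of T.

Attributes never on any right-hand side: {DishID} — every candidate key must contain it.
{DishID, Ingredient}⁺ = {Date, DishID, Ingredient, KitchenStation, OrderNo, Price}, which is every attribute, so {DishID, Ingredient} is a candidate key.
{DishID, OrderNo}⁺ = {Date, DishID, Ingredient, KitchenStation, OrderNo, Price}, which is every attribute, so {DishID, OrderNo} is a candidate key.
Any other superkey properly contains one of these, so there are no further candidate keys.

{DishID, Ingredient}, {DishID, OrderNo}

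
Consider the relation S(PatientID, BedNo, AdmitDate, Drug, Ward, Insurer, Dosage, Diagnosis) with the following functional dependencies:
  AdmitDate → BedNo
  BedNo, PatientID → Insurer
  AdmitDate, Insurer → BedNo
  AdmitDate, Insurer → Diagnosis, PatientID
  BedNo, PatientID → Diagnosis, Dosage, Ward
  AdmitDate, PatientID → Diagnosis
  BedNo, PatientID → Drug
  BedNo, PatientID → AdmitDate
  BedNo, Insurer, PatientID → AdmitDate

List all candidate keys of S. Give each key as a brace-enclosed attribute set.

{AdmitDate, Insurer}, {AdmitDate, PatientID}, {BedNo, PatientID}

{AdmitDate, Insurer}⁺ = {AdmitDate, BedNo, Diagnosis, Dosage, Drug, Insurer, PatientID, Ward} — all of the relation — so {AdmitDate, Insurer} is a candidate key.
{AdmitDate, PatientID}⁺ = {AdmitDate, BedNo, Diagnosis, Dosage, Drug, Insurer, PatientID, Ward} — all of the relation — so {AdmitDate, PatientID} is a candidate key.
{BedNo, PatientID}⁺ = {AdmitDate, BedNo, Diagnosis, Dosage, Drug, Insurer, PatientID, Ward} — all of the relation — so {BedNo, PatientID} is a candidate key.
No proper subset of any of these is a key, and no other minimal superkey exists.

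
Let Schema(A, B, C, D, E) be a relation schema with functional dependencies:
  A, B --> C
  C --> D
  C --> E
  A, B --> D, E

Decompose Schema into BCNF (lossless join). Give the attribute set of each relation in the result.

{A, B, C}; {C, D, E}

Candidate key of the original relation: {A, B}.
Within {A, B, C, D, E}: {C}⁺ ∩ {A, B, C, D, E} = {C, D, E}, not the whole set, so C --> D, E violates BCNF; decompose into {C, D, E} and {A, B, C}.
{C, D, E} is in BCNF.
{A, B, C} is in BCNF.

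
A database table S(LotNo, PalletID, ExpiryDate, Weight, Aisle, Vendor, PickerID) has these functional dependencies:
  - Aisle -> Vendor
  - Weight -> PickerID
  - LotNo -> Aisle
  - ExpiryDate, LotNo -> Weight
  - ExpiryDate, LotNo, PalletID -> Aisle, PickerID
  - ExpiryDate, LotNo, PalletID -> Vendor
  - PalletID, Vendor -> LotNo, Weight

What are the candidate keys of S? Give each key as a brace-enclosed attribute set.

Attributes never on any right-hand side: {ExpiryDate, PalletID} — every candidate key must contain all of them.
{Aisle, ExpiryDate, PalletID} is a candidate key since {Aisle, ExpiryDate, PalletID}⁺ = {Aisle, ExpiryDate, LotNo, PalletID, PickerID, Vendor, Weight} covers every attribute.
{ExpiryDate, LotNo, PalletID} is a candidate key since {ExpiryDate, LotNo, PalletID}⁺ = {Aisle, ExpiryDate, LotNo, PalletID, PickerID, Vendor, Weight} covers every attribute.
{ExpiryDate, PalletID, Vendor} is a candidate key since {ExpiryDate, PalletID, Vendor}⁺ = {Aisle, ExpiryDate, LotNo, PalletID, PickerID, Vendor, Weight} covers every attribute.
No proper subset of any of these is a key, and no other minimal superkey exists.

{Aisle, ExpiryDate, PalletID}, {ExpiryDate, LotNo, PalletID}, {ExpiryDate, PalletID, Vendor}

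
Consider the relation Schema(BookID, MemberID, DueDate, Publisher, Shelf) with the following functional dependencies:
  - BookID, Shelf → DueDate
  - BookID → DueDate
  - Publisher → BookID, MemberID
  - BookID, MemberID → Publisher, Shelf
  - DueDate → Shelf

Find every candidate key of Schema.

{BookID, MemberID}, {Publisher}

{Publisher}⁺ = {BookID, DueDate, MemberID, Publisher, Shelf}, which is every attribute, so {Publisher} is a candidate key.
{BookID, MemberID}⁺ = {BookID, DueDate, MemberID, Publisher, Shelf}, which is every attribute, so {BookID, MemberID} is a candidate key.
Any other superkey properly contains one of these, so there are no further candidate keys.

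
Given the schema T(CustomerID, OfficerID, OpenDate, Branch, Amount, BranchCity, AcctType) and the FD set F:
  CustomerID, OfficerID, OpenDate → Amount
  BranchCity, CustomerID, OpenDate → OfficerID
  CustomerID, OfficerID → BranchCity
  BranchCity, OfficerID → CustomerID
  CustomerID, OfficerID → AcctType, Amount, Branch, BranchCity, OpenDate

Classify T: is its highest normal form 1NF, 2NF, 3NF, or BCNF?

Candidate keys: {BranchCity, CustomerID, OpenDate}, {BranchCity, OfficerID}, {CustomerID, OfficerID}. Prime attributes: {BranchCity, CustomerID, OfficerID, OpenDate}.
Each dependency's left side is a superkey — BCNF holds.

BCNF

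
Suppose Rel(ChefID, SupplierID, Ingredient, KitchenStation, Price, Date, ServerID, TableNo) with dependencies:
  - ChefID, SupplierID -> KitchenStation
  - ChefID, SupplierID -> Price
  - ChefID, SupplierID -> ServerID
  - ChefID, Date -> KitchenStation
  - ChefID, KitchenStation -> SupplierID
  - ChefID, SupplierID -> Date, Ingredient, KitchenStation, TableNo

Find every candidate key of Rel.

No FD produces {ChefID}, so it must be in every candidate key.
{ChefID, Date}⁺ = {ChefID, Date, Ingredient, KitchenStation, Price, ServerID, SupplierID, TableNo} — all of the relation — so {ChefID, Date} is a candidate key.
{ChefID, KitchenStation}⁺ = {ChefID, Date, Ingredient, KitchenStation, Price, ServerID, SupplierID, TableNo} — all of the relation — so {ChefID, KitchenStation} is a candidate key.
{ChefID, SupplierID}⁺ = {ChefID, Date, Ingredient, KitchenStation, Price, ServerID, SupplierID, TableNo} — all of the relation — so {ChefID, SupplierID} is a candidate key.
These are minimal and exhaustive — every other superkey contains one of them.

{ChefID, Date}, {ChefID, KitchenStation}, {ChefID, SupplierID}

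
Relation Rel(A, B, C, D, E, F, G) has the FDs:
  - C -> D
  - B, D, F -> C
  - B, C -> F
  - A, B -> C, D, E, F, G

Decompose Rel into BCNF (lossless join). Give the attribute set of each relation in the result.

Candidate key of the original relation: {A, B}.
Within {A, B, C, D, E, F, G}: {C}⁺ ∩ {A, B, C, D, E, F, G} = {C, D}, not the whole set, so C -> D violates BCNF; decompose into {C, D} and {A, B, C, E, F, G}.
{C, D} is in BCNF.
Within {A, B, C, E, F, G}: {B, C}⁺ ∩ {A, B, C, E, F, G} = {B, C, F}, not the whole set, so B, C -> F violates BCNF; decompose into {B, C, F} and {A, B, C, E, G}.
{B, C, F} is in BCNF.
{A, B, C, E, G} is in BCNF.

{A, B, C, E, G}; {B, C, F}; {C, D}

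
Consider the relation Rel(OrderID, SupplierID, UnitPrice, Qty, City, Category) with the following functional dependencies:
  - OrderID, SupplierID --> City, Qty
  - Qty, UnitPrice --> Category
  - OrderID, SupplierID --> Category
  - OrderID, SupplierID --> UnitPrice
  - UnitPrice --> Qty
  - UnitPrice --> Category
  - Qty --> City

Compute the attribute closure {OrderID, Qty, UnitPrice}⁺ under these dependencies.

Start with {OrderID, Qty, UnitPrice}.
Qty, UnitPrice --> Category applies; add {Category} → now {Category, OrderID, Qty, UnitPrice}.
Qty --> City applies; add {City} → now {Category, City, OrderID, Qty, UnitPrice}.
No further FD applies.

{Category, City, OrderID, Qty, UnitPrice}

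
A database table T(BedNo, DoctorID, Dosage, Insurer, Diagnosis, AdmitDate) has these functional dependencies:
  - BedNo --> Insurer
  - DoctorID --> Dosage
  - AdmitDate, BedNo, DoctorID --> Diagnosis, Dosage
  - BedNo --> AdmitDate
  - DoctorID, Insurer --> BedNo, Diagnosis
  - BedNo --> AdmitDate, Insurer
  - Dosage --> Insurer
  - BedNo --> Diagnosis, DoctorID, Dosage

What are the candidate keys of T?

{BedNo}, {DoctorID}

{BedNo} is a candidate key since {BedNo}⁺ = {AdmitDate, BedNo, Diagnosis, DoctorID, Dosage, Insurer} covers every attribute.
{DoctorID} is a candidate key since {DoctorID}⁺ = {AdmitDate, BedNo, Diagnosis, DoctorID, Dosage, Insurer} covers every attribute.
Any other superkey properly contains one of these, so there are no further candidate keys.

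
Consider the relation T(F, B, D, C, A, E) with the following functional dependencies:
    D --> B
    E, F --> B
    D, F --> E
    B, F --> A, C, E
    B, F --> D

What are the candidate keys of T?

{B, F}, {D, F}, {E, F}

Attributes never on any right-hand side: {F} — every candidate key must contain it.
{B, F} is a candidate key since {B, F}⁺ = {A, B, C, D, E, F} covers every attribute.
{D, F} is a candidate key since {D, F}⁺ = {A, B, C, D, E, F} covers every attribute.
{E, F} is a candidate key since {E, F}⁺ = {A, B, C, D, E, F} covers every attribute.
These are minimal and exhaustive — every other superkey contains one of them.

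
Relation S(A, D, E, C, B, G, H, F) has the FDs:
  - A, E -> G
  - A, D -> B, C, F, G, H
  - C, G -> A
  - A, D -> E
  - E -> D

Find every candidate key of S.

{A, D}, {A, E}, {C, D, G}, {C, E, G}

Closure of {A, D} is {A, B, C, D, E, F, G, H}, the whole schema; {A, D} is a candidate key.
Closure of {A, E} is {A, B, C, D, E, F, G, H}, the whole schema; {A, E} is a candidate key.
Closure of {C, D, G} is {A, B, C, D, E, F, G, H}, the whole schema; {C, D, G} is a candidate key.
Closure of {C, E, G} is {A, B, C, D, E, F, G, H}, the whole schema; {C, E, G} is a candidate key.
These are minimal and exhaustive — every other superkey contains one of them.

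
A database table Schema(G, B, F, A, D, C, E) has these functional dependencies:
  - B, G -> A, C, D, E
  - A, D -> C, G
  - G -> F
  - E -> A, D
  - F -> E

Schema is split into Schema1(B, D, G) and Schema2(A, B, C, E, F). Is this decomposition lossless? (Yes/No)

No

Common attributes: {B}; their closure is {B}.
Schema1 ⊄ {B} and Schema2 ⊄ {B}, so the split is lossy.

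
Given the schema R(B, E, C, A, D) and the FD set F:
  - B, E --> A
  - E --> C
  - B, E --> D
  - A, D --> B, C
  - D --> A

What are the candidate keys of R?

{E} never appears on the right of any FD, so every key must include it.
{B, E} is a candidate key since {B, E}⁺ = {A, B, C, D, E} covers every attribute.
{D, E} is a candidate key since {D, E}⁺ = {A, B, C, D, E} covers every attribute.
Any other superkey properly contains one of these, so there are no further candidate keys.

{B, E}, {D, E}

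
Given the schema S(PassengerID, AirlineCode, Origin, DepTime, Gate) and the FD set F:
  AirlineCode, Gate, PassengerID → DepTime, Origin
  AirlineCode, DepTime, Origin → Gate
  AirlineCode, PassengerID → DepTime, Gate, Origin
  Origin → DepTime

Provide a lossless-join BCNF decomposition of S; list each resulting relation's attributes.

Candidate key of the original relation: {AirlineCode, PassengerID}.
Within {AirlineCode, DepTime, Gate, Origin, PassengerID}: {AirlineCode, DepTime, Origin}⁺ ∩ {AirlineCode, DepTime, Gate, Origin, PassengerID} = {AirlineCode, DepTime, Gate, Origin}, not the whole set, so AirlineCode, DepTime, Origin → Gate violates BCNF; decompose into {AirlineCode, DepTime, Gate, Origin} and {AirlineCode, DepTime, Origin, PassengerID}.
Within {AirlineCode, DepTime, Gate, Origin}: {Origin}⁺ ∩ {AirlineCode, DepTime, Gate, Origin} = {DepTime, Origin}, not the whole set, so Origin → DepTime violates BCNF; decompose into {DepTime, Origin} and {AirlineCode, Gate, Origin}.
{DepTime, Origin}: every determinant is a superkey — BCNF.
{AirlineCode, Gate, Origin}: every determinant is a superkey — BCNF.
Within {AirlineCode, DepTime, Origin, PassengerID}: {Origin}⁺ ∩ {AirlineCode, DepTime, Origin, PassengerID} = {DepTime, Origin}, not the whole set, so Origin → DepTime violates BCNF; decompose into {DepTime, Origin} and {AirlineCode, Origin, PassengerID}.
{DepTime, Origin}: every determinant is a superkey — BCNF.
{AirlineCode, Origin, PassengerID}: every determinant is a superkey — BCNF.

{AirlineCode, Gate, Origin}; {AirlineCode, Origin, PassengerID}; {DepTime, Origin}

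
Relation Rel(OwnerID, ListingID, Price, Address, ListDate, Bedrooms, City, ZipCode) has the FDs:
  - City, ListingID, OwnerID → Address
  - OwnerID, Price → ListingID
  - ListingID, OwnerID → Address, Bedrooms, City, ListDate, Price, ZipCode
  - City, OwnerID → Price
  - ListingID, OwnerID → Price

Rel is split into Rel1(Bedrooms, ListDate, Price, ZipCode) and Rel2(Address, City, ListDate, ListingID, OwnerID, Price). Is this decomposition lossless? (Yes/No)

Common attributes: {ListDate, Price}; their closure is {ListDate, Price}.
Rel1 ⊄ {ListDate, Price} and Rel2 ⊄ {ListDate, Price}, so the split is lossy.

No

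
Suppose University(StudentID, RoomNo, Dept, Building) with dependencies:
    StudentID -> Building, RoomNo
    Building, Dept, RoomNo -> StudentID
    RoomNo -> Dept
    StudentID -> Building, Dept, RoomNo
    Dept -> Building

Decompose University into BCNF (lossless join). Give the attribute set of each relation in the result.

Candidate keys of the original relation: {RoomNo}, {StudentID}.
{Building, Dept, RoomNo, StudentID}: {Dept} determines {Building, Dept} here but is not a superkey — split on Dept -> Building, giving {Building, Dept} and {Dept, RoomNo, StudentID}.
{Building, Dept} is in BCNF.
{Dept, RoomNo, StudentID} is in BCNF.

{Building, Dept}; {Dept, RoomNo, StudentID}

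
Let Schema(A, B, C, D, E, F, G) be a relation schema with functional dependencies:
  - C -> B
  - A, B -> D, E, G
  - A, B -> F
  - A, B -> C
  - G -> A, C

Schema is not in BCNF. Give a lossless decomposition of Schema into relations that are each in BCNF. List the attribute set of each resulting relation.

{A, C, D, E, F, G}; {B, C}

Candidate keys of the original relation: {A, B}, {A, C}, {G}.
Within {A, B, C, D, E, F, G}: {C}⁺ ∩ {A, B, C, D, E, F, G} = {B, C}, not the whole set, so C -> B violates BCNF; decompose into {B, C} and {A, C, D, E, F, G}.
{B, C} is in BCNF.
{A, C, D, E, F, G} is in BCNF.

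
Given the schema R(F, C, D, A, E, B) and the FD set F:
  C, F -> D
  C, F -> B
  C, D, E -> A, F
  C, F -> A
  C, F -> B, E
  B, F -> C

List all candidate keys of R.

{B, F}⁺ = {A, B, C, D, E, F} — all of the relation — so {B, F} is a candidate key.
{C, F}⁺ = {A, B, C, D, E, F} — all of the relation — so {C, F} is a candidate key.
{C, D, E}⁺ = {A, B, C, D, E, F} — all of the relation — so {C, D, E} is a candidate key.
Any other superkey properly contains one of these, so there are no further candidate keys.

{B, F}, {C, D, E}, {C, F}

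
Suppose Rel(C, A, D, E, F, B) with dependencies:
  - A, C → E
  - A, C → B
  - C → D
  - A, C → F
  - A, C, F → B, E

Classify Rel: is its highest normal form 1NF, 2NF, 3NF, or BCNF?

1NF

Candidate key: {A, C}. Prime attributes: {A, C}.
For C → D we have {C}⁺ = {C, D}; {C} is not a superkey, so BCNF fails.
Because {D} is non-prime and the left side of C → D is not a superkey, the relation is not in 3NF.
The proper key subset {C} of {A, C} determines non-prime {D}, so the relation is not even in 2NF.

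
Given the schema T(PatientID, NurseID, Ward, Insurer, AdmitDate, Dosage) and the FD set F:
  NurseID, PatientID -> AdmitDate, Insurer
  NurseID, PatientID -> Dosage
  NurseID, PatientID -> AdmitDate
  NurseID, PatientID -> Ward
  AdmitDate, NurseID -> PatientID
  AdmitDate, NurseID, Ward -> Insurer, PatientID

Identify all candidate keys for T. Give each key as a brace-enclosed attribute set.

{AdmitDate, NurseID}, {NurseID, PatientID}

No FD produces {NurseID}, so it must be in every candidate key.
{AdmitDate, NurseID}⁺ = {AdmitDate, Dosage, Insurer, NurseID, PatientID, Ward}, which is every attribute, so {AdmitDate, NurseID} is a candidate key.
{NurseID, PatientID}⁺ = {AdmitDate, Dosage, Insurer, NurseID, PatientID, Ward}, which is every attribute, so {NurseID, PatientID} is a candidate key.
No proper subset of any of these is a key, and no other minimal superkey exists.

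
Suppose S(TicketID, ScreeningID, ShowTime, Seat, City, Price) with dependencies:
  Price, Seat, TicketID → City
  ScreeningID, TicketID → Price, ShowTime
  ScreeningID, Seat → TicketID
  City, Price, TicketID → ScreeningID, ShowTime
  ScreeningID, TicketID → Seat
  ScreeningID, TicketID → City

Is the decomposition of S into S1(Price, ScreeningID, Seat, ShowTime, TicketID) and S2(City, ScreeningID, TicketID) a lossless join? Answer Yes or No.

Common attributes: {ScreeningID, TicketID}; their closure is {City, Price, ScreeningID, Seat, ShowTime, TicketID}.
Since S1 ⊆ {City, Price, ScreeningID, Seat, ShowTime, TicketID}, the intersection is a superkey of S1; the decomposition is lossless.

Yes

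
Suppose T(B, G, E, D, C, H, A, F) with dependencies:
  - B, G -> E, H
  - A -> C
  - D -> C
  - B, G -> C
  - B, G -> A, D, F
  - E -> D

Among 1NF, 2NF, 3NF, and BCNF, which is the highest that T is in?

Candidate key: {B, G}. Prime attributes: {B, G}.
A -> C breaks BCNF: {A}⁺ = {A, C}, so {A} is not a superkey.
A -> C has non-prime {C} on the right and a non-superkey on the left, so 3NF fails.
Checking every proper subset of each key, none determines a non-prime attribute — 2NF is satisfied.

2NF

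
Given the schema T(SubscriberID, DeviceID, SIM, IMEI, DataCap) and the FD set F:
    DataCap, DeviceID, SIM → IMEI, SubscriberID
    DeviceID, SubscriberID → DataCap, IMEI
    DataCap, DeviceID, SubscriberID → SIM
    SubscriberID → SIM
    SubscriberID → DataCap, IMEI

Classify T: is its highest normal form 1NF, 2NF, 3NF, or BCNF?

Candidate keys: {DataCap, DeviceID, SIM}, {DeviceID, SubscriberID}. Prime attributes: {DataCap, DeviceID, SIM, SubscriberID}.
SubscriberID → SIM breaks BCNF: {SubscriberID}⁺ = {DataCap, IMEI, SIM, SubscriberID}, so {SubscriberID} is not a superkey.
SubscriberID → DataCap, IMEI has non-prime {IMEI} on the right and a non-superkey on the left, so 3NF fails.
Since {SubscriberID} ⊂ {DeviceID, SubscriberID} and {SubscriberID}⁺ ⊇ {IMEI} with {IMEI} non-prime, there is a partial dependency; 2NF fails.

1NF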